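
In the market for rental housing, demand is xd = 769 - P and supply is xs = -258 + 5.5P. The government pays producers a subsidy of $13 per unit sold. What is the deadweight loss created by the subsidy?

Pre-subsidy: 769 - P = -258 + 5.5P gives P* = 158, x* = 611.
With the subsidy, sellers receive Ps = Pb + 13 for each unit, where Pb is the price buyers pay.
Supply in terms of Pb becomes xs = -258 + 5.5(Pb + 13) = -186.5 + 5.5Pb. Setting this equal to demand: 769 - Pb = -186.5 + 5.5Pb, so Pb = 147.
Sellers receive Ps = 147 + 13 = 160; x' = 769 − 1·147 = 622.
The subsidy expands output by 622 − 611 = 11 past the efficient level; on those units the gap between marginal cost and willingness to pay runs from 0 up to 13.
DWL = ½ × 13 × 11 = 71.5.

Deadweight loss = $71.5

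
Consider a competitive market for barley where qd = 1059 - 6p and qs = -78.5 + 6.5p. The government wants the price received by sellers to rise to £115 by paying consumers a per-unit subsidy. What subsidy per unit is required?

At a seller price of 115, quantity supplied is -78.5 + 6.5·115 = 669.
Buyers absorb 669 only when they pay pb with 1059 − 6·pb = 669, i.e. pb = 65.
s = ps − pb = 115 − 65 = 50.

Required subsidy s = £50 per unit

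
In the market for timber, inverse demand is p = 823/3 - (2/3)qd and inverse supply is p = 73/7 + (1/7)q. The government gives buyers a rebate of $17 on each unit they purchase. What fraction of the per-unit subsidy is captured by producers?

Producer share = 3/17

Pre-subsidy: 823/3 - (2/3)q = 73/7 + (1/7)q gives q* = 326 and p* = 57.
With the rebate, buyers effectively pay pb = ps − 17, where ps is the price sellers receive.
On the curves, pb = 823/3 - (2/3)q and ps = 73/7 + (1/7)q; the wedge ps − pb = 17 gives 73/7 + (1/7)q − (823/3 - (2/3)q) = 17, so q' = 347.
Then pb = 823/3 − (2/3)·347 = 43 and ps = 73/7 + (1/7)·347 = 60.
Buyers' price falls by p* − pb = 57 − 43 = 14; sellers' price rises by ps − p* = 60 − 57 = 3.
So producers capture 3/17 = 3/17 of each unit of subsidy.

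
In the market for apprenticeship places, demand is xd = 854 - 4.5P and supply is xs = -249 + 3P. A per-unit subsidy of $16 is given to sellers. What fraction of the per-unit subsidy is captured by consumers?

Consumer share = 0.4

Pre-subsidy: 854 - 4.5P = -249 + 3P gives P* = 2206/15, x* = 192.2.
With the subsidy, sellers receive Ps = Pb + 16 for each unit, where Pb is the price buyers pay.
Supply in terms of Pb becomes xs = -249 + 3(Pb + 16) = -201 + 3Pb. Setting this equal to demand: 854 - 4.5Pb = -201 + 3Pb, so Pb = 422/3.
Sellers receive Ps = 422/3 + 16 = 470/3; x' = 854 − 4.5·(422/3) = 221.
Buyers' price falls by P* − Pb = 2206/15 − 422/3 = 6.4; sellers' price rises by Ps − P* = 470/3 − 2206/15 = 9.6.
So consumers capture 6.4/16 = 0.4 of each unit of subsidy.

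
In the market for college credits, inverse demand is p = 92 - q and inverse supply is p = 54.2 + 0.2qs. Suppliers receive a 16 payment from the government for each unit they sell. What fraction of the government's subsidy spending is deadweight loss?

DWL / government spending = 40/269

Pre-subsidy: 92 - q = 54.2 + 0.2q gives q* = 31.5 and p* = 60.5.
With the subsidy, sellers receive ps = pb + 16 for each unit, where pb is the price buyers pay.
On the curves, pb = 92 - q and ps = 54.2 + 0.2q; the wedge ps − pb = 16 gives 54.2 + 0.2q − (92 - q) = 16, so q' = 269/6.
Then pb = 92 − 1·(269/6) = 283/6 and ps = 54.2 + 0.2·(269/6) = 379/6.
ΔCS = ½(31.5 + 269/6)(60.5 − 283/6) = 4580/9; ΔPS = ½(31.5 + 269/6)(379/6 − 60.5) = 916/9.
Government spending = 16 × 269/6 = 2152/3.
DWL = ½ × 16 × (269/6 − 31.5) = 320/3; fraction = (320/3) / (2152/3) = 40/269.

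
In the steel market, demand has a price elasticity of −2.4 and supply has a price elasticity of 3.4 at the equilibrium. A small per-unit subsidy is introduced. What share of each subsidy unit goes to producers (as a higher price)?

For a small subsidy around the equilibrium, the benefit split depends on the relative slopes, which at a point are proportional to the elasticities.
Buyer share = εs/(εs + |εd|) = 3.4/(3.4 + 2.4) = 17/29; seller share = |εd|/(εs + |εd|) = 12/29.
So producers capture 12/29 of the subsidy.

Producer share = 12/29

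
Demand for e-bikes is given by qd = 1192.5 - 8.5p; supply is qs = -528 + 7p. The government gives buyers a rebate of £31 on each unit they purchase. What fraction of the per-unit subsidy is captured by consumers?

Pre-subsidy: 1192.5 - 8.5p = -528 + 7p gives p* = 111, q* = 249.
With the rebate, buyers effectively pay pb = ps − 31, where ps is the price sellers receive.
Demand in terms of ps becomes qd = 1192.5 − 8.5(ps − 31) = 1456 - 8.5ps. Setting this equal to supply: 1456 - 8.5ps = -528 + 7ps, so ps = 128.
Buyers pay pb = 128 − 31 = 97; q' = -528 + 7·128 = 368.
Buyers' price falls by p* − pb = 111 − 97 = 14; sellers' price rises by ps − p* = 128 − 111 = 17.
So consumers capture 14/31 = 14/31 of each unit of subsidy.

Consumer share = 14/31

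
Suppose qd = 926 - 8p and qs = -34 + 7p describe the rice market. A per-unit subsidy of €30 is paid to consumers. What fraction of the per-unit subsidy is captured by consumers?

Consumer share = 7/15

Pre-subsidy: 926 - 8p = -34 + 7p gives p* = 64, q* = 414.
With the rebate, buyers effectively pay pb = ps − 30, where ps is the price sellers receive.
Demand in terms of ps becomes qd = 926 − 8(ps − 30) = 1166 - 8ps. Setting this equal to supply: 1166 - 8ps = -34 + 7ps, so ps = 80.
Buyers pay pb = 80 − 30 = 50; q' = -34 + 7·80 = 526.
Buyers' price falls by p* − pb = 64 − 50 = 14; sellers' price rises by ps − p* = 80 − 64 = 16.
So consumers capture 14/30 = 7/15 of each unit of subsidy.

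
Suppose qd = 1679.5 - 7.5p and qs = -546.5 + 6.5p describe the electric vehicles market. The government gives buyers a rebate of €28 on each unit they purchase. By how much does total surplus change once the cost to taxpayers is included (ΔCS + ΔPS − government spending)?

Net change in total surplus = -€1365

Pre-subsidy: 1679.5 - 7.5p = -546.5 + 6.5p gives p* = 159, q* = 487.
With the rebate, buyers effectively pay pb = ps − 28, where ps is the price sellers receive.
Demand in terms of ps becomes qd = 1679.5 − 7.5(ps − 28) = 1889.5 - 7.5ps. Setting this equal to supply: 1889.5 - 7.5ps = -546.5 + 6.5ps, so ps = 174.
Buyers pay pb = 174 − 28 = 146; q' = -546.5 + 6.5·174 = 584.5.
ΔCS = ½(487 + 584.5)(159 − 146) = 6964.75; ΔPS = ½(487 + 584.5)(174 − 159) = 8036.25.
Government spending = 28 × 584.5 = 16366.
Net change = 6964.75 + 8036.25 − 16366 = -1365. The loss equals the DWL triangle ½·28·97.5.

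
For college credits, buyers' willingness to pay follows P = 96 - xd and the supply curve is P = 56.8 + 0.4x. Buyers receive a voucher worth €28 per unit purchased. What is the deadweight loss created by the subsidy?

Pre-subsidy: 96 - x = 56.8 + 0.4x gives x* = 28 and P* = 68.
With the rebate, buyers effectively pay Pb = Ps − 28, where Ps is the price sellers receive.
On the curves, Pb = 96 - x and Ps = 56.8 + 0.4x; the wedge Ps − Pb = 28 gives 56.8 + 0.4x − (96 - x) = 28, so x' = 48.
Then Pb = 96 − 1·48 = 48 and Ps = 56.8 + 0.4·48 = 76.
The subsidy expands output by 48 − 28 = 20 past the efficient level; on those units the gap between marginal cost and willingness to pay runs from 0 up to 28.
DWL = ½ × 28 × 20 = 280.

Deadweight loss = €280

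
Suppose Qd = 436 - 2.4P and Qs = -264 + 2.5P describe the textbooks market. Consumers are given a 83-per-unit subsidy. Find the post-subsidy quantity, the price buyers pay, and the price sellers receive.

Pre-subsidy: 436 - 2.4P = -264 + 2.5P gives P* = 1000/7, Q* = 652/7.
With the rebate, buyers effectively pay Pb = Ps − 83, where Ps is the price sellers receive.
Demand in terms of Ps becomes Qd = 436 − 2.4(Ps − 83) = 635.2 - 2.4Ps. Setting this equal to supply: 635.2 - 2.4Ps = -264 + 2.5Ps, so Ps = 8992/49.
Buyers pay Pb = 8992/49 − 83 = 4925/49; Q' = -264 + 2.5·(8992/49) = 9544/49.

Q' = 9544/49; buyers pay 4925/49; sellers receive 8992/49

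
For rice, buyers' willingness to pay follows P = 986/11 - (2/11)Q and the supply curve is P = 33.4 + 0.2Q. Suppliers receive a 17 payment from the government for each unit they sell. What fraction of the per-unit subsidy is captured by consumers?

Consumer share = 10/21

Pre-subsidy: 986/11 - (2/11)Q = 33.4 + 0.2Q gives Q* = 1031/7 and P* = 440/7.
With the subsidy, sellers receive Ps = Pb + 17 for each unit, where Pb is the price buyers pay.
On the curves, Pb = 986/11 - (2/11)Q and Ps = 33.4 + 0.2Q; the wedge Ps − Pb = 17 gives 33.4 + 0.2Q − (986/11 - (2/11)Q) = 17, so Q' = 4028/21.
Then Pb = 986/11 − (2/11)·(4028/21) = 1150/21 and Ps = 33.4 + 0.2·(4028/21) = 1507/21.
Buyers' price falls by P* − Pb = 440/7 − 1150/21 = 170/21; sellers' price rises by Ps − P* = 1507/21 − 440/7 = 187/21.
So consumers capture (170/21)/17 = 10/21 of each unit of subsidy.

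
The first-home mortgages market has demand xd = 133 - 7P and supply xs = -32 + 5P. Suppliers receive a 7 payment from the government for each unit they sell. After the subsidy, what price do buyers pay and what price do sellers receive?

Pre-subsidy: 133 - 7P = -32 + 5P gives P* = 13.75, x* = 36.75.
With the subsidy, sellers receive Ps = Pb + 7 for each unit, where Pb is the price buyers pay.
Supply in terms of Pb becomes xs = -32 + 5(Pb + 7) = 3 + 5Pb. Setting this equal to demand: 133 - 7Pb = 3 + 5Pb, so Pb = 65/6.
Sellers receive Ps = 65/6 + 7 = 107/6; x' = 133 − 7·(65/6) = 343/6.

Buyers pay 65/6; sellers receive 107/6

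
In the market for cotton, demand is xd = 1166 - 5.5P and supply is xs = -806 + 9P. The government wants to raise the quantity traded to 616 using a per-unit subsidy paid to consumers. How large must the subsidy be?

Required subsidy s = 58 per unit

At x = 616, invert demand for the buyer price: Pb = (1166 − 616)/5.5 = 100; invert supply for the seller price: Ps = (616 − (-806))/9 = 158.
The subsidy must fill the gap: s = Ps − Pb = 158 − 100 = 58.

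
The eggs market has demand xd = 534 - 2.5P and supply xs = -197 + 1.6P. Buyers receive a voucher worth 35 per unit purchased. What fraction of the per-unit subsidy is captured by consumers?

Pre-subsidy: 534 - 2.5P = -197 + 1.6P gives P* = 7310/41, x* = 3619/41.
With the rebate, buyers effectively pay Pb = Ps − 35, where Ps is the price sellers receive.
Demand in terms of Ps becomes xd = 534 − 2.5(Ps − 35) = 621.5 - 2.5Ps. Setting this equal to supply: 621.5 - 2.5Ps = -197 + 1.6Ps, so Ps = 8185/41.
Buyers pay Pb = 8185/41 − 35 = 6750/41; x' = -197 + 1.6·(8185/41) = 5019/41.
Buyers' price falls by P* − Pb = 7310/41 − 6750/41 = 560/41; sellers' price rises by Ps − P* = 8185/41 − 7310/41 = 875/41.
So consumers capture (560/41)/35 = 16/41 of each unit of subsidy.

Consumer share = 16/41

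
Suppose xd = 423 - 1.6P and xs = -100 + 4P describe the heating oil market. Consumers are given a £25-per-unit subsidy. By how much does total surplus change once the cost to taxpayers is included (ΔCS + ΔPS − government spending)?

Pre-subsidy: 423 - 1.6P = -100 + 4P gives P* = 2615/28, x* = 1915/7.
With the rebate, buyers effectively pay Pb = Ps − 25, where Ps is the price sellers receive.
Demand in terms of Ps becomes xd = 423 − 1.6(Ps − 25) = 463 - 1.6Ps. Setting this equal to supply: 463 - 1.6Ps = -100 + 4Ps, so Ps = 2815/28.
Buyers pay Pb = 2815/28 − 25 = 2115/28; x' = -100 + 4·(2815/28) = 2115/7.
ΔCS = ½(1915/7 + 2115/7)(2615/28 − 2115/28) = 251875/49; ΔPS = ½(1915/7 + 2115/7)(2815/28 − 2615/28) = 100750/49.
Government spending = 25 × 2115/7 = 52875/7.
Net change = 251875/49 + 100750/49 − 52875/7 = -2500/7. The loss equals the DWL triangle ½·25·200/7.

Net change in total surplus = -2500/7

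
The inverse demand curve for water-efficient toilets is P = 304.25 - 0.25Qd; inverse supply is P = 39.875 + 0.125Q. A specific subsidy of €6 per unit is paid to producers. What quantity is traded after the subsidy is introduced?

Pre-subsidy: 304.25 - 0.25Q = 39.875 + 0.125Q gives Q* = 705 and P* = 128.
With the subsidy, sellers receive Ps = Pb + 6 for each unit, where Pb is the price buyers pay.
On the curves, Pb = 304.25 - 0.25Q and Ps = 39.875 + 0.125Q; the wedge Ps − Pb = 6 gives 39.875 + 0.125Q − (304.25 - 0.25Q) = 6, so Q' = 721.
Then Pb = 304.25 − 0.25·721 = 124 and Ps = 39.875 + 0.125·721 = 130.

Q' = 721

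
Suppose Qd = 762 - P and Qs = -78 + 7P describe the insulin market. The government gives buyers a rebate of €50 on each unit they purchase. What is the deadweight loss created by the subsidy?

Deadweight loss = €1093.75

Pre-subsidy: 762 - P = -78 + 7P gives P* = 105, Q* = 657.
With the rebate, buyers effectively pay Pb = Ps − 50, where Ps is the price sellers receive.
Demand in terms of Ps becomes Qd = 762 − 1(Ps − 50) = 812 - Ps. Setting this equal to supply: 812 - Ps = -78 + 7Ps, so Ps = 111.25.
Buyers pay Pb = 111.25 − 50 = 61.25; Q' = -78 + 7·111.25 = 700.75.
The subsidy expands output by 700.75 − 657 = 43.75 past the efficient level; on those units the gap between marginal cost and willingness to pay runs from 0 up to 50.
DWL = ½ × 50 × 43.75 = 1093.75.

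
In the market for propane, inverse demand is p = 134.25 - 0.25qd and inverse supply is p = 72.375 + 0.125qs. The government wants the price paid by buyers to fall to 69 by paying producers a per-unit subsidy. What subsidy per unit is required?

At a buyer price of 69, quantity demanded is 537 − 4·69 = 261.
Sellers supply 261 only when they receive ps = 72.375 + 0.125·261 = 105.
s = ps − pb = 105 − 69 = 36.

Required subsidy s = 36 per unit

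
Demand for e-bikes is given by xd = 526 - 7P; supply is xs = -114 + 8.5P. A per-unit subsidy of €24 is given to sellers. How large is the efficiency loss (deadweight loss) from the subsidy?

Pre-subsidy: 526 - 7P = -114 + 8.5P gives P* = 1280/31, x* = 7346/31.
With the subsidy, sellers receive Ps = Pb + 24 for each unit, where Pb is the price buyers pay.
Supply in terms of Pb becomes xs = -114 + 8.5(Pb + 24) = 90 + 8.5Pb. Setting this equal to demand: 526 - 7Pb = 90 + 8.5Pb, so Pb = 872/31.
Sellers receive Ps = 872/31 + 24 = 1616/31; x' = 526 − 7·(872/31) = 10202/31.
The subsidy expands output by 10202/31 − 7346/31 = 2856/31 past the efficient level; on those units the gap between marginal cost and willingness to pay runs from 0 up to 24.
DWL = ½ × 24 × 2856/31 = 34272/31.

Deadweight loss = 34272/31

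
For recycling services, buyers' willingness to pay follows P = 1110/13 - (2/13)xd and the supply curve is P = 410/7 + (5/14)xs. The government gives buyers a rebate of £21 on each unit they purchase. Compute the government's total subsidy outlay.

Pre-subsidy: 1110/13 - (2/13)x = 410/7 + (5/14)x gives x* = 4880/93 and P* = 7190/93.
With the rebate, buyers effectively pay Pb = Ps − 21, where Ps is the price sellers receive.
On the curves, Pb = 1110/13 - (2/13)x and Ps = 410/7 + (5/14)x; the wedge Ps − Pb = 21 gives 410/7 + (5/14)x − (1110/13 - (2/13)x) = 21, so x' = 8702/93.
Then Pb = 1110/13 − (2/13)·(8702/93) = 6602/93 and Ps = 410/7 + (5/14)·(8702/93) = 8555/93.
Government outlay = subsidy × quantity = 21 × 8702/93 = 60914/31.

Government cost = 60914/31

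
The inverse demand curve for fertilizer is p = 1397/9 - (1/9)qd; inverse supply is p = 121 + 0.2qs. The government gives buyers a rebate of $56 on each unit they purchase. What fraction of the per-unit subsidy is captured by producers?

Pre-subsidy: 1397/9 - (1/9)q = 121 + 0.2q gives q* = 110 and p* = 143.
With the rebate, buyers effectively pay pb = ps − 56, where ps is the price sellers receive.
On the curves, pb = 1397/9 - (1/9)q and ps = 121 + 0.2q; the wedge ps − pb = 56 gives 121 + 0.2q − (1397/9 - (1/9)q) = 56, so q' = 290.
Then pb = 1397/9 − (1/9)·290 = 123 and ps = 121 + 0.2·290 = 179.
Buyers' price falls by p* − pb = 143 − 123 = 20; sellers' price rises by ps − p* = 179 − 143 = 36.
So producers capture 36/56 = 9/14 of each unit of subsidy.

Producer share = 9/14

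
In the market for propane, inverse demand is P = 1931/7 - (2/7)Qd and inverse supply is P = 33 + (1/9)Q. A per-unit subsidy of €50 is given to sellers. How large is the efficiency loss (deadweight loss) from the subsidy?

Deadweight loss = €3150

Pre-subsidy: 1931/7 - (2/7)Q = 33 + (1/9)Q gives Q* = 612 and P* = 101.
With the subsidy, sellers receive Ps = Pb + 50 for each unit, where Pb is the price buyers pay.
On the curves, Pb = 1931/7 - (2/7)Q and Ps = 33 + (1/9)Q; the wedge Ps − Pb = 50 gives 33 + (1/9)Q − (1931/7 - (2/7)Q) = 50, so Q' = 738.
Then Pb = 1931/7 − (2/7)·738 = 65 and Ps = 33 + (1/9)·738 = 115.
The subsidy expands output by 738 − 612 = 126 past the efficient level; on those units the gap between marginal cost and willingness to pay runs from 0 up to 50.
DWL = ½ × 50 × 126 = 3150.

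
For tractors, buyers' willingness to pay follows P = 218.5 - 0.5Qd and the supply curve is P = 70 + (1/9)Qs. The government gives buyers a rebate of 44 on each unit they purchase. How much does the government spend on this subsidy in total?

Pre-subsidy: 218.5 - 0.5Q = 70 + (1/9)Q gives Q* = 243 and P* = 97.
With the rebate, buyers effectively pay Pb = Ps − 44, where Ps is the price sellers receive.
On the curves, Pb = 218.5 - 0.5Q and Ps = 70 + (1/9)Q; the wedge Ps − Pb = 44 gives 70 + (1/9)Q − (218.5 - 0.5Q) = 44, so Q' = 315.
Then Pb = 218.5 − 0.5·315 = 61 and Ps = 70 + (1/9)·315 = 105.
Government outlay = subsidy × quantity = 44 × 315 = 13860.

Government cost = 13860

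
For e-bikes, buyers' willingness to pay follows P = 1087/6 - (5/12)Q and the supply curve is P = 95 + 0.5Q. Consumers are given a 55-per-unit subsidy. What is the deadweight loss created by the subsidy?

Deadweight loss = 1650

Pre-subsidy: 1087/6 - (5/12)Q = 95 + 0.5Q gives Q* = 94 and P* = 142.
With the rebate, buyers effectively pay Pb = Ps − 55, where Ps is the price sellers receive.
On the curves, Pb = 1087/6 - (5/12)Q and Ps = 95 + 0.5Q; the wedge Ps − Pb = 55 gives 95 + 0.5Q − (1087/6 - (5/12)Q) = 55, so Q' = 154.
Then Pb = 1087/6 − (5/12)·154 = 117 and Ps = 95 + 0.5·154 = 172.
The subsidy expands output by 154 − 94 = 60 past the efficient level; on those units the gap between marginal cost and willingness to pay runs from 0 up to 55.
DWL = ½ × 55 × 60 = 1650.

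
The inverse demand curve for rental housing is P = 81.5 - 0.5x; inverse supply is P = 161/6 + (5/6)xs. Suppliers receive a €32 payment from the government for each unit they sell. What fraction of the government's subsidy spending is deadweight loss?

DWL / government spending = 12/65

Pre-subsidy: 81.5 - 0.5x = 161/6 + (5/6)x gives x* = 41 and P* = 61.
With the subsidy, sellers receive Ps = Pb + 32 for each unit, where Pb is the price buyers pay.
On the curves, Pb = 81.5 - 0.5x and Ps = 161/6 + (5/6)x; the wedge Ps − Pb = 32 gives 161/6 + (5/6)x − (81.5 - 0.5x) = 32, so x' = 65.
Then Pb = 81.5 − 0.5·65 = 49 and Ps = 161/6 + (5/6)·65 = 81.
ΔCS = ½(41 + 65)(61 − 49) = 636; ΔPS = ½(41 + 65)(81 − 61) = 1060.
Government spending = 32 × 65 = 2080.
DWL = ½ × 32 × (65 − 41) = 384; fraction = 384 / 2080 = 12/65.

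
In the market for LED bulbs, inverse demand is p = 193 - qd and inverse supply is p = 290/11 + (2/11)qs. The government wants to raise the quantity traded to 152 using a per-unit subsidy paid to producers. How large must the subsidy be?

Required subsidy s = 13 per unit

At q = 152, from the demand curve buyers pay pb = 193 − 1·152 = 41; from the supply curve sellers need ps = 290/11 + (2/11)·152 = 54.
The subsidy must fill the gap: s = ps − pb = 54 − 41 = 13.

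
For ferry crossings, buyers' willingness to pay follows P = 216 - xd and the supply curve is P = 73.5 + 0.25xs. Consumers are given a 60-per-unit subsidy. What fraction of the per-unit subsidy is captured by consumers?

Consumer share = 0.8

Pre-subsidy: 216 - x = 73.5 + 0.25x gives x* = 114 and P* = 102.
With the rebate, buyers effectively pay Pb = Ps − 60, where Ps is the price sellers receive.
On the curves, Pb = 216 - x and Ps = 73.5 + 0.25x; the wedge Ps − Pb = 60 gives 73.5 + 0.25x − (216 - x) = 60, so x' = 162.
Then Pb = 216 − 1·162 = 54 and Ps = 73.5 + 0.25·162 = 114.
Buyers' price falls by P* − Pb = 102 − 54 = 48; sellers' price rises by Ps − P* = 114 − 102 = 12.
So consumers capture 48/60 = 0.8 of each unit of subsidy.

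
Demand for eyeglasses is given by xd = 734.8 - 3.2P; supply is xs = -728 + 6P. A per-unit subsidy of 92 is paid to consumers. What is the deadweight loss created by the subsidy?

Pre-subsidy: 734.8 - 3.2P = -728 + 6P gives P* = 159, x* = 226.
With the rebate, buyers effectively pay Pb = Ps − 92, where Ps is the price sellers receive.
Demand in terms of Ps becomes xd = 734.8 − 3.2(Ps − 92) = 1029.2 - 3.2Ps. Setting this equal to supply: 1029.2 - 3.2Ps = -728 + 6Ps, so Ps = 191.
Buyers pay Pb = 191 − 92 = 99; x' = -728 + 6·191 = 418.
The subsidy expands output by 418 − 226 = 192 past the efficient level; on those units the gap between marginal cost and willingness to pay runs from 0 up to 92.
DWL = ½ × 92 × 192 = 8832.

Deadweight loss = 8832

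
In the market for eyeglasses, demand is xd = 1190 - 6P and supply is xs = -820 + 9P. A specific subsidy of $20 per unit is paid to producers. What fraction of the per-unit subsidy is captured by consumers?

Pre-subsidy: 1190 - 6P = -820 + 9P gives P* = 134, x* = 386.
With the subsidy, sellers receive Ps = Pb + 20 for each unit, where Pb is the price buyers pay.
Supply in terms of Pb becomes xs = -820 + 9(Pb + 20) = -640 + 9Pb. Setting this equal to demand: 1190 - 6Pb = -640 + 9Pb, so Pb = 122.
Sellers receive Ps = 122 + 20 = 142; x' = 1190 − 6·122 = 458.
Buyers' price falls by P* − Pb = 134 − 122 = 12; sellers' price rises by Ps − P* = 142 − 134 = 8.
So consumers capture 12/20 = 0.6 of each unit of subsidy.

Consumer share = 0.6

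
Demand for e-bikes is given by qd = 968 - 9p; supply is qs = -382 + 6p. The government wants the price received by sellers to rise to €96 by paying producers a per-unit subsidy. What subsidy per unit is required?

At a seller price of 96, quantity supplied is -382 + 6·96 = 194.
Buyers absorb 194 only when they pay pb with 968 − 9·pb = 194, i.e. pb = 86.
s = ps − pb = 96 − 86 = 10.

Required subsidy s = €10 per unit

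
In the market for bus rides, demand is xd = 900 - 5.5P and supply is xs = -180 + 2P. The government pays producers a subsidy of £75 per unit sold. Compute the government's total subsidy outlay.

Pre-subsidy: 900 - 5.5P = -180 + 2P gives P* = 144, x* = 108.
With the subsidy, sellers receive Ps = Pb + 75 for each unit, where Pb is the price buyers pay.
Supply in terms of Pb becomes xs = -180 + 2(Pb + 75) = -30 + 2Pb. Setting this equal to demand: 900 - 5.5Pb = -30 + 2Pb, so Pb = 124.
Sellers receive Ps = 124 + 75 = 199; x' = 900 − 5.5·124 = 218.
Government outlay = subsidy × quantity = 75 × 218 = 16350.

Government cost = £16350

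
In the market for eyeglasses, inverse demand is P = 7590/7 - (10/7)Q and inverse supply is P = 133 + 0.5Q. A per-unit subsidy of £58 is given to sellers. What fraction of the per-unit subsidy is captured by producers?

Pre-subsidy: 7590/7 - (10/7)Q = 133 + 0.5Q gives Q* = 13318/27 and P* = 10250/27.
With the subsidy, sellers receive Ps = Pb + 58 for each unit, where Pb is the price buyers pay.
On the curves, Pb = 7590/7 - (10/7)Q and Ps = 133 + 0.5Q; the wedge Ps − Pb = 58 gives 133 + 0.5Q − (7590/7 - (10/7)Q) = 58, so Q' = 1570/3.
Then Pb = 7590/7 − (10/7)·(1570/3) = 1010/3 and Ps = 133 + 0.5·(1570/3) = 1184/3.
Buyers' price falls by P* − Pb = 10250/27 − 1010/3 = 1160/27; sellers' price rises by Ps − P* = 1184/3 − 10250/27 = 406/27.
So producers capture (406/27)/58 = 7/27 of each unit of subsidy.

Producer share = 7/27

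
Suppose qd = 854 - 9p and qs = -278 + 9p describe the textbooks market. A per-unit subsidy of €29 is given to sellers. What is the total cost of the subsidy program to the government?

Pre-subsidy: 854 - 9p = -278 + 9p gives p* = 566/9, q* = 288.
With the subsidy, sellers receive ps = pb + 29 for each unit, where pb is the price buyers pay.
Supply in terms of pb becomes qs = -278 + 9(pb + 29) = -17 + 9pb. Setting this equal to demand: 854 - 9pb = -17 + 9pb, so pb = 871/18.
Sellers receive ps = 871/18 + 29 = 1393/18; q' = 854 − 9·(871/18) = 418.5.
Government outlay = subsidy × quantity = 29 × 418.5 = 12136.5.

Government cost = €12136.5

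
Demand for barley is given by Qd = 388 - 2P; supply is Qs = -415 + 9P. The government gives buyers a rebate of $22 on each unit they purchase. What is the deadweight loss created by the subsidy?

Pre-subsidy: 388 - 2P = -415 + 9P gives P* = 73, Q* = 242.
With the rebate, buyers effectively pay Pb = Ps − 22, where Ps is the price sellers receive.
Demand in terms of Ps becomes Qd = 388 − 2(Ps − 22) = 432 - 2Ps. Setting this equal to supply: 432 - 2Ps = -415 + 9Ps, so Ps = 77.
Buyers pay Pb = 77 − 22 = 55; Q' = -415 + 9·77 = 278.
The subsidy expands output by 278 − 242 = 36 past the efficient level; on those units the gap between marginal cost and willingness to pay runs from 0 up to 22.
DWL = ½ × 22 × 36 = 396.

Deadweight loss = $396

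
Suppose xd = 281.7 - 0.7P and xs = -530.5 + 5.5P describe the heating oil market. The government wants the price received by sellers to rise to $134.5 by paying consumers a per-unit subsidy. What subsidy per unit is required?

Required subsidy s = $31 per unit

At a seller price of 134.5, quantity supplied is -530.5 + 5.5·134.5 = 209.25.
Buyers absorb 209.25 only when they pay Pb with 281.7 − 0.7·Pb = 209.25, i.e. Pb = 103.5.
s = Ps − Pb = 134.5 − 103.5 = 31.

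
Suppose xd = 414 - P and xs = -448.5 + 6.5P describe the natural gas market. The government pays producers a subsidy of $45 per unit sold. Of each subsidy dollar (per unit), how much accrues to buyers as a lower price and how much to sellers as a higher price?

Buyers gain $39 per unit; sellers gain $6 per unit

Pre-subsidy: 414 - P = -448.5 + 6.5P gives P* = 115, x* = 299.
With the subsidy, sellers receive Ps = Pb + 45 for each unit, where Pb is the price buyers pay.
Supply in terms of Pb becomes xs = -448.5 + 6.5(Pb + 45) = -156 + 6.5Pb. Setting this equal to demand: 414 - Pb = -156 + 6.5Pb, so Pb = 76.
Sellers receive Ps = 76 + 45 = 121; x' = 414 − 1·76 = 338.
Buyers' price falls by P* − Pb = 115 − 76 = 39; sellers' price rises by Ps − P* = 121 − 115 = 6.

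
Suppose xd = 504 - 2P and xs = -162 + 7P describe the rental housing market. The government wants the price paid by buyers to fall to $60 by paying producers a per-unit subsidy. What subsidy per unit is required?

At a buyer price of 60, quantity demanded is 504 − 2·60 = 384.
Sellers supply 384 only when they receive Ps with -162 + 7·Ps = 384, i.e. Ps = 78.
s = Ps − Pb = 78 − 60 = 18.

Required subsidy s = $18 per unit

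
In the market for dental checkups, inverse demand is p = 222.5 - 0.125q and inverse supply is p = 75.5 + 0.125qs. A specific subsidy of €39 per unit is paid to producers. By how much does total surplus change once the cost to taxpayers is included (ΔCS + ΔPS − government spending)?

Pre-subsidy: 222.5 - 0.125q = 75.5 + 0.125q gives q* = 588 and p* = 149.
With the subsidy, sellers receive ps = pb + 39 for each unit, where pb is the price buyers pay.
On the curves, pb = 222.5 - 0.125q and ps = 75.5 + 0.125q; the wedge ps − pb = 39 gives 75.5 + 0.125q − (222.5 - 0.125q) = 39, so q' = 744.
Then pb = 222.5 − 0.125·744 = 129.5 and ps = 75.5 + 0.125·744 = 168.5.
ΔCS = ½(588 + 744)(149 − 129.5) = 12987; ΔPS = ½(588 + 744)(168.5 − 149) = 12987.
Government spending = 39 × 744 = 29016.
Net change = 12987 + 12987 − 29016 = -3042. The loss equals the DWL triangle ½·39·156.

Net change in total surplus = -€3042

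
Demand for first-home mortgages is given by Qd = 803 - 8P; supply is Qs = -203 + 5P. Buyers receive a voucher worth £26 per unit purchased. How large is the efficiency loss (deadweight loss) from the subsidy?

Pre-subsidy: 803 - 8P = -203 + 5P gives P* = 1006/13, Q* = 2391/13.
With the rebate, buyers effectively pay Pb = Ps − 26, where Ps is the price sellers receive.
Demand in terms of Ps becomes Qd = 803 − 8(Ps − 26) = 1011 - 8Ps. Setting this equal to supply: 1011 - 8Ps = -203 + 5Ps, so Ps = 1214/13.
Buyers pay Pb = 1214/13 − 26 = 876/13; Q' = -203 + 5·(1214/13) = 3431/13.
The subsidy expands output by 3431/13 − 2391/13 = 80 past the efficient level; on those units the gap between marginal cost and willingness to pay runs from 0 up to 26.
DWL = ½ × 26 × 80 = 1040.

Deadweight loss = £1040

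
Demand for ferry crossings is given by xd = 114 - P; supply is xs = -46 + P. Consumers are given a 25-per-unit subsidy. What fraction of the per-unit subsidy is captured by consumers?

Pre-subsidy: 114 - P = -46 + P gives P* = 80, x* = 34.
With the rebate, buyers effectively pay Pb = Ps − 25, where Ps is the price sellers receive.
Demand in terms of Ps becomes xd = 114 − 1(Ps − 25) = 139 - Ps. Setting this equal to supply: 139 - Ps = -46 + Ps, so Ps = 92.5.
Buyers pay Pb = 92.5 − 25 = 67.5; x' = -46 + 1·92.5 = 46.5.
Buyers' price falls by P* − Pb = 80 − 67.5 = 12.5; sellers' price rises by Ps − P* = 92.5 − 80 = 12.5.
So consumers capture 12.5/25 = 0.5 of each unit of subsidy.

Consumer share = 0.5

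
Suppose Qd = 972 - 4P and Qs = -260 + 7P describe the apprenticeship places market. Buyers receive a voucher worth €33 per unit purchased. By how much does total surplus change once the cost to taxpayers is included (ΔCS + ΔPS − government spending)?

Net change in total surplus = -€1386

Pre-subsidy: 972 - 4P = -260 + 7P gives P* = 112, Q* = 524.
With the rebate, buyers effectively pay Pb = Ps − 33, where Ps is the price sellers receive.
Demand in terms of Ps becomes Qd = 972 − 4(Ps − 33) = 1104 - 4Ps. Setting this equal to supply: 1104 - 4Ps = -260 + 7Ps, so Ps = 124.
Buyers pay Pb = 124 − 33 = 91; Q' = -260 + 7·124 = 608.
ΔCS = ½(524 + 608)(112 − 91) = 11886; ΔPS = ½(524 + 608)(124 − 112) = 6792.
Government spending = 33 × 608 = 20064.
Net change = 11886 + 6792 − 20064 = -1386. The loss equals the DWL triangle ½·33·84.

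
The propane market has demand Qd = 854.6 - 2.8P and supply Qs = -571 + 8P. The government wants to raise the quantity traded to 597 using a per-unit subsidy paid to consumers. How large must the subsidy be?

At Q = 597, invert demand for the buyer price: Pb = (854.6 − 597)/2.8 = 92; invert supply for the seller price: Ps = (597 − (-571))/8 = 146.
The subsidy must fill the gap: s = Ps − Pb = 146 − 92 = 54.

Required subsidy s = 54 per unit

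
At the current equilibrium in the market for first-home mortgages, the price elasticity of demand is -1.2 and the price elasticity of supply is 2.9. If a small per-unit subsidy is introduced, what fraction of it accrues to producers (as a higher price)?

Producer share = 12/41

For a small subsidy around the equilibrium, the benefit split depends on the relative slopes, which at a point are proportional to the elasticities.
Buyer share = εs/(εs + |εd|) = 2.9/(2.9 + 1.2) = 29/41; seller share = |εd|/(εs + |εd|) = 12/41.
So producers capture 12/41 of the subsidy.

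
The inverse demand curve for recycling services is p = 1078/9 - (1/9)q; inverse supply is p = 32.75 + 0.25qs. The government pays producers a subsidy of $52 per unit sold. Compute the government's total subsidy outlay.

Pre-subsidy: 1078/9 - (1/9)q = 32.75 + 0.25q gives q* = 241 and p* = 93.
With the subsidy, sellers receive ps = pb + 52 for each unit, where pb is the price buyers pay.
On the curves, pb = 1078/9 - (1/9)q and ps = 32.75 + 0.25q; the wedge ps − pb = 52 gives 32.75 + 0.25q − (1078/9 - (1/9)q) = 52, so q' = 385.
Then pb = 1078/9 − (1/9)·385 = 77 and ps = 32.75 + 0.25·385 = 129.
Government outlay = subsidy × quantity = 52 × 385 = 20020.

Government cost = $20020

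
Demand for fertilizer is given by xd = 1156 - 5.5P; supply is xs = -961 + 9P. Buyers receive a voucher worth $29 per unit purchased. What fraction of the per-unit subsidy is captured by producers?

Producer share = 11/29

Pre-subsidy: 1156 - 5.5P = -961 + 9P gives P* = 146, x* = 353.
With the rebate, buyers effectively pay Pb = Ps − 29, where Ps is the price sellers receive.
Demand in terms of Ps becomes xd = 1156 − 5.5(Ps − 29) = 1315.5 - 5.5Ps. Setting this equal to supply: 1315.5 - 5.5Ps = -961 + 9Ps, so Ps = 157.
Buyers pay Pb = 157 − 29 = 128; x' = -961 + 9·157 = 452.
Buyers' price falls by P* − Pb = 146 − 128 = 18; sellers' price rises by Ps − P* = 157 − 146 = 11.
So producers capture 11/29 = 11/29 of each unit of subsidy.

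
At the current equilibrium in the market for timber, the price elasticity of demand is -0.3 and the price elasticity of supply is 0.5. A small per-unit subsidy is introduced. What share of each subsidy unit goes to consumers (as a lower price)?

For a small subsidy around the equilibrium, the benefit split depends on the relative slopes, which at a point are proportional to the elasticities.
Buyer share = εs/(εs + |εd|) = 0.5/(0.5 + 0.3) = 0.625; seller share = |εd|/(εs + |εd|) = 0.375.

Consumer share = 0.625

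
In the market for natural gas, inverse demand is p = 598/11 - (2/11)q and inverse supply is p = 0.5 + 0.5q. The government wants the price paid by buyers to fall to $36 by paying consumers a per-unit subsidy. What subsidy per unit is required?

Required subsidy s = $15 per unit

At a buyer price of 36, quantity demanded is 299 − 5.5·36 = 101.
Sellers supply 101 only when they receive ps = 0.5 + 0.5·101 = 51.
s = ps − pb = 51 − 36 = 15.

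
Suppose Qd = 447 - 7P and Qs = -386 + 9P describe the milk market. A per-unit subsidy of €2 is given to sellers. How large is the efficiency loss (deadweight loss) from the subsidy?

Pre-subsidy: 447 - 7P = -386 + 9P gives P* = 52.0625, Q* = 82.5625.
With the subsidy, sellers receive Ps = Pb + 2 for each unit, where Pb is the price buyers pay.
Supply in terms of Pb becomes Qs = -386 + 9(Pb + 2) = -368 + 9Pb. Setting this equal to demand: 447 - 7Pb = -368 + 9Pb, so Pb = 50.9375.
Sellers receive Ps = 50.9375 + 2 = 52.9375; Q' = 447 − 7·50.9375 = 90.4375.
The subsidy expands output by 90.4375 − 82.5625 = 7.875 past the efficient level; on those units the gap between marginal cost and willingness to pay runs from 0 up to 2.
DWL = ½ × 2 × 7.875 = 7.875.

Deadweight loss = €7.875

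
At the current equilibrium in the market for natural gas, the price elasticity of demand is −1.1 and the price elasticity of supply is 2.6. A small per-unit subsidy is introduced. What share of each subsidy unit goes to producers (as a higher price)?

For a small subsidy around the equilibrium, the benefit split depends on the relative slopes, which at a point are proportional to the elasticities.
Buyer share = εs/(εs + |εd|) = 2.6/(2.6 + 1.1) = 26/37; seller share = |εd|/(εs + |εd|) = 11/37.
So producers capture 11/37 of the subsidy.

Producer share = 11/37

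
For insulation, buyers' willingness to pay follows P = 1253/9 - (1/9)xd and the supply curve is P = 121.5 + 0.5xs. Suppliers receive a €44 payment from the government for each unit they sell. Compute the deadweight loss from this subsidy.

Pre-subsidy: 1253/9 - (1/9)x = 121.5 + 0.5x gives x* = 29 and P* = 136.
With the subsidy, sellers receive Ps = Pb + 44 for each unit, where Pb is the price buyers pay.
On the curves, Pb = 1253/9 - (1/9)x and Ps = 121.5 + 0.5x; the wedge Ps − Pb = 44 gives 121.5 + 0.5x − (1253/9 - (1/9)x) = 44, so x' = 101.
Then Pb = 1253/9 − (1/9)·101 = 128 and Ps = 121.5 + 0.5·101 = 172.
The subsidy expands output by 101 − 29 = 72 past the efficient level; on those units the gap between marginal cost and willingness to pay runs from 0 up to 44.
DWL = ½ × 44 × 72 = 1584.

Deadweight loss = €1584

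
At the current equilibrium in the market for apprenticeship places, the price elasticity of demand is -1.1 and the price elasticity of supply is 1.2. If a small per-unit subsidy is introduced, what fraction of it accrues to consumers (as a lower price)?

Consumer share = 12/23

For a small subsidy around the equilibrium, the benefit split depends on the relative slopes, which at a point are proportional to the elasticities.
Buyer share = εs/(εs + |εd|) = 1.2/(1.2 + 1.1) = 12/23; seller share = |εd|/(εs + |εd|) = 11/23.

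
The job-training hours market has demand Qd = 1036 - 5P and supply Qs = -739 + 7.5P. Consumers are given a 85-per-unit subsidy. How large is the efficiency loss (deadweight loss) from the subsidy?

Pre-subsidy: 1036 - 5P = -739 + 7.5P gives P* = 142, Q* = 326.
With the rebate, buyers effectively pay Pb = Ps − 85, where Ps is the price sellers receive.
Demand in terms of Ps becomes Qd = 1036 − 5(Ps − 85) = 1461 - 5Ps. Setting this equal to supply: 1461 - 5Ps = -739 + 7.5Ps, so Ps = 176.
Buyers pay Pb = 176 − 85 = 91; Q' = -739 + 7.5·176 = 581.
The subsidy expands output by 581 − 326 = 255 past the efficient level; on those units the gap between marginal cost and willingness to pay runs from 0 up to 85.
DWL = ½ × 85 × 255 = 10837.5.

Deadweight loss = 10837.5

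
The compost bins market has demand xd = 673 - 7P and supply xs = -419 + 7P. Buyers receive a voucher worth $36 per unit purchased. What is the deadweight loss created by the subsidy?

Deadweight loss = $2268

Pre-subsidy: 673 - 7P = -419 + 7P gives P* = 78, x* = 127.
With the rebate, buyers effectively pay Pb = Ps − 36, where Ps is the price sellers receive.
Demand in terms of Ps becomes xd = 673 − 7(Ps − 36) = 925 - 7Ps. Setting this equal to supply: 925 - 7Ps = -419 + 7Ps, so Ps = 96.
Buyers pay Pb = 96 − 36 = 60; x' = -419 + 7·96 = 253.
The subsidy expands output by 253 − 127 = 126 past the efficient level; on those units the gap between marginal cost and willingness to pay runs from 0 up to 36.
DWL = ½ × 36 × 126 = 2268.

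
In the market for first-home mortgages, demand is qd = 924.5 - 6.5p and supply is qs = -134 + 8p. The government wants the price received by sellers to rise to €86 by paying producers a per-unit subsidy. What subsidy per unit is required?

Required subsidy s = €29 per unit

At a seller price of 86, quantity supplied is -134 + 8·86 = 554.
Buyers absorb 554 only when they pay pb with 924.5 − 6.5·pb = 554, i.e. pb = 57.
s = ps − pb = 86 − 57 = 29.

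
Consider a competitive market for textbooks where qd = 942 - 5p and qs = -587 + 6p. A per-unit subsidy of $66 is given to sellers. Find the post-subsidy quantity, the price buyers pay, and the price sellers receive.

q' = 427; buyers pay $103; sellers receive $169

Pre-subsidy: 942 - 5p = -587 + 6p gives p* = 139, q* = 247.
With the subsidy, sellers receive ps = pb + 66 for each unit, where pb is the price buyers pay.
Supply in terms of pb becomes qs = -587 + 6(pb + 66) = -191 + 6pb. Setting this equal to demand: 942 - 5pb = -191 + 6pb, so pb = 103.
Sellers receive ps = 103 + 66 = 169; q' = 942 − 5·103 = 427.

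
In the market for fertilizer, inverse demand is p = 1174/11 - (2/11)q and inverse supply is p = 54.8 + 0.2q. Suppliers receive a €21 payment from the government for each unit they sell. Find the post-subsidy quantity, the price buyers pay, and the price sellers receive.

q' = 191; buyers pay €72; sellers receive €93

Pre-subsidy: 1174/11 - (2/11)q = 54.8 + 0.2q gives q* = 136 and p* = 82.
With the subsidy, sellers receive ps = pb + 21 for each unit, where pb is the price buyers pay.
On the curves, pb = 1174/11 - (2/11)q and ps = 54.8 + 0.2q; the wedge ps − pb = 21 gives 54.8 + 0.2q − (1174/11 - (2/11)q) = 21, so q' = 191.
Then pb = 1174/11 − (2/11)·191 = 72 and ps = 54.8 + 0.2·191 = 93.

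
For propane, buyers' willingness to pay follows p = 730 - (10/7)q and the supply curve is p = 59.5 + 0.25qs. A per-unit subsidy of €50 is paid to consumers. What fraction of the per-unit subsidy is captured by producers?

Pre-subsidy: 730 - (10/7)q = 59.5 + 0.25q gives q* = 18774/47 and p* = 7490/47.
With the rebate, buyers effectively pay pb = ps − 50, where ps is the price sellers receive.
On the curves, pb = 730 - (10/7)q and ps = 59.5 + 0.25q; the wedge ps − pb = 50 gives 59.5 + 0.25q − (730 - (10/7)q) = 50, so q' = 20174/47.
Then pb = 730 − (10/7)·(20174/47) = 5490/47 and ps = 59.5 + 0.25·(20174/47) = 7840/47.
Buyers' price falls by p* − pb = 7490/47 − 5490/47 = 2000/47; sellers' price rises by ps − p* = 7840/47 − 7490/47 = 350/47.
So producers capture (350/47)/50 = 7/47 of each unit of subsidy.

Producer share = 7/47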